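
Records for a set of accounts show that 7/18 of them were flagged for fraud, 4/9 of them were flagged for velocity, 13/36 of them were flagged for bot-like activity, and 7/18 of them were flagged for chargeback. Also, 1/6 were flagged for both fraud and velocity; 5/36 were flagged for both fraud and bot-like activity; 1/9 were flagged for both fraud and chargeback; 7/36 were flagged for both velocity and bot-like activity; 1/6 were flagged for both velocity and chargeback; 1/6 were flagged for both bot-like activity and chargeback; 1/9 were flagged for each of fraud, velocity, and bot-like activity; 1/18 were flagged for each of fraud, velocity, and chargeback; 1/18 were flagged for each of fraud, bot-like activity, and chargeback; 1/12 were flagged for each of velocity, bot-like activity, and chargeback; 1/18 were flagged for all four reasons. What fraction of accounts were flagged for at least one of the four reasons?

P(≥1) = 7/18 + 4/9 + 13/36 + 7/18 − 1/6 − 5/36 − 1/9 − 7/36 − 1/6 − 1/6 + 1/9 + 1/18 + 1/18 + 1/12 − 1/18 = 8/9

8/9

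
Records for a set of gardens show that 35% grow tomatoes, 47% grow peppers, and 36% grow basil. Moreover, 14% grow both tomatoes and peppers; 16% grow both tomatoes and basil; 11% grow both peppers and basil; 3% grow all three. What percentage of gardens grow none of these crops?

Apply inclusion-exclusion:
P(≥1) = 35 + 47 + 36 − 14 − 16 − 11 + 3 = 80%
P(none) = 100% − 80% = 20%

20%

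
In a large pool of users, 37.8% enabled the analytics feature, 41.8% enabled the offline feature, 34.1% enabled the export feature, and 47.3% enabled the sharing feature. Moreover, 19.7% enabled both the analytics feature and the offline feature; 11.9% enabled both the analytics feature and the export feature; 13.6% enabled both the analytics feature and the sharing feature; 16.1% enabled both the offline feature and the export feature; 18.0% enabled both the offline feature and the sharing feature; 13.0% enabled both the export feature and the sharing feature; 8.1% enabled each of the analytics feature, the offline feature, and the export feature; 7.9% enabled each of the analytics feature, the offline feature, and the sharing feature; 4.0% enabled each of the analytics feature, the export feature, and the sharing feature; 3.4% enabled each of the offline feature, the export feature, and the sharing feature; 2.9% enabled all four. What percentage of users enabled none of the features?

10.8%

Using inclusion–exclusion:
P(union) = 37.8 + 41.8 + 34.1 + 47.3 − 19.7 − 11.9 − 13.6 − 16.1 − 18.0 − 13.0 + 8.1 + 7.9 + 4.0 + 3.4 − 2.9 = 89.2%
P(none) = 100% − 89.2% = 10.8%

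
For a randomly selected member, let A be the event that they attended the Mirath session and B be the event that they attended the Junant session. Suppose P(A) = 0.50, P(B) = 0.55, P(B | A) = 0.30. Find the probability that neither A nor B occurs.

0.10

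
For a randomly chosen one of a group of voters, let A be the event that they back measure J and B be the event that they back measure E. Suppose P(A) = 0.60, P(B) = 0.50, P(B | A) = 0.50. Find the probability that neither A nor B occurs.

P(A ∩ B) = P(A)·P(B|A) = 0.60 × 0.50 = 0.30
P(A ∪ B) = 0.60 + 0.50 − 0.30 = 0.80
P(none) = 1 − 0.80 = 0.20

0.20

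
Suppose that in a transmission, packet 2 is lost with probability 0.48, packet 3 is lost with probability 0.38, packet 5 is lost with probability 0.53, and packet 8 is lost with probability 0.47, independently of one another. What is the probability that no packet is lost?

0.08030984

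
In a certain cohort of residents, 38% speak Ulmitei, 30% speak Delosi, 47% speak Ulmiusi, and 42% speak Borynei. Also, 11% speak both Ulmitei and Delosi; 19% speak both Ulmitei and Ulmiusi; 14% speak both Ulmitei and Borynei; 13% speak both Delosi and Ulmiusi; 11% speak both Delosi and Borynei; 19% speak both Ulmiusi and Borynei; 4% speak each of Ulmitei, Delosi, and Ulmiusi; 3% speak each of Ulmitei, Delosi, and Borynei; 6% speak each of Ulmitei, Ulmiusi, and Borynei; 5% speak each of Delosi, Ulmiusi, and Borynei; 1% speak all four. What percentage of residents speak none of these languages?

13%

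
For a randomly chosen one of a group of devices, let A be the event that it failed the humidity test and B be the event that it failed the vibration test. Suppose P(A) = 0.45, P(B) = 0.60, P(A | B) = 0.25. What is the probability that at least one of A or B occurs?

P(A ∩ B) = P(B)·P(A|B) = 0.60 × 0.25 = 0.15
By inclusion-exclusion,
P(A ∪ B) = 0.45 + 0.60 − 0.15 = 0.90

0.90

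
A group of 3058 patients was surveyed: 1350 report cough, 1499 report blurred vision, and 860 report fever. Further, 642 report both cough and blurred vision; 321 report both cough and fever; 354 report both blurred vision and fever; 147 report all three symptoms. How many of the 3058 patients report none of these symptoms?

Apply inclusion-exclusion:
N(≥1) = 1350 + 1499 + 860 − 642 − 321 − 354 + 147 = 2539
None: 3058 − 2539 = 519

519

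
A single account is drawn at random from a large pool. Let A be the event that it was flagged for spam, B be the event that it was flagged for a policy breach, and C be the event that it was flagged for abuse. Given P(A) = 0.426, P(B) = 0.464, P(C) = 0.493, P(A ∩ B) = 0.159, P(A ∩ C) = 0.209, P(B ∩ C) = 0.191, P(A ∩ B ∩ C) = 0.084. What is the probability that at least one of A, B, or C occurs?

0.908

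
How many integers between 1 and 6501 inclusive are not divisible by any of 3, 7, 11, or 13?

3117

Using inclusion–exclusion:
⌊6501/3⌋ + ⌊6501/7⌋ + ⌊6501/11⌋ + ⌊6501/13⌋ − ⌊6501/21⌋ − ⌊6501/33⌋ − ⌊6501/39⌋ − ⌊6501/77⌋ − ⌊6501/91⌋ − ⌊6501/143⌋ + ⌊6501/231⌋ + ⌊6501/273⌋ + ⌊6501/429⌋ + ⌊6501/1001⌋ − ⌊6501/3003⌋ = 2167 + 928 + 591 + 500 − 309 − 197 − 166 − 84 − 71 − 45 + 28 + 23 + 15 + 6 − 2 = 3384
6501 − 3384 = 3117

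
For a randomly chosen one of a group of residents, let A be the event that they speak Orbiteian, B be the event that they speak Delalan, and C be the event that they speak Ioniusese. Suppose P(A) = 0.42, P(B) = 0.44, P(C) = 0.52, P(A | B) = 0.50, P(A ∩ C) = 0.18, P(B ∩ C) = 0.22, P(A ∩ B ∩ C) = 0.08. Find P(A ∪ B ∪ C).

P(A ∩ B) = P(B)·P(A|B) = 0.44 × 0.50 = 0.22
Using inclusion–exclusion:
P(A ∪ B ∪ C) = 0.42 + 0.44 + 0.52 − 0.22 − 0.18 − 0.22 + 0.08 = 0.84

0.84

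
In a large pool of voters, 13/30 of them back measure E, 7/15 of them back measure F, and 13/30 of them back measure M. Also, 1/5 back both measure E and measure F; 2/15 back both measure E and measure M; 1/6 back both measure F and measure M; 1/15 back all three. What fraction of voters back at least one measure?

By inclusion–exclusion:
P(≥1) = 13/30 + 7/15 + 13/30 − 1/5 − 2/15 − 1/6 + 1/15 = 9/10

9/10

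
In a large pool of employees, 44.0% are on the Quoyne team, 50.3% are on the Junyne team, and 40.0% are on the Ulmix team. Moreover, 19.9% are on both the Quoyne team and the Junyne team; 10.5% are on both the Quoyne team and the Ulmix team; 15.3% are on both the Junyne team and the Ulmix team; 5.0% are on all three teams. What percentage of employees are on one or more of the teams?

P(at least one) = 44.0 + 50.3 + 40.0 − 19.9 − 10.5 − 15.3 + 5.0 = 93.6%

93.6%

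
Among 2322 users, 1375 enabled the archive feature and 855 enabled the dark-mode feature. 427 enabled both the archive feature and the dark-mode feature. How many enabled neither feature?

|at least one| = 1375 + 855 − 427 = 1803
None: 2322 − 1803 = 519

519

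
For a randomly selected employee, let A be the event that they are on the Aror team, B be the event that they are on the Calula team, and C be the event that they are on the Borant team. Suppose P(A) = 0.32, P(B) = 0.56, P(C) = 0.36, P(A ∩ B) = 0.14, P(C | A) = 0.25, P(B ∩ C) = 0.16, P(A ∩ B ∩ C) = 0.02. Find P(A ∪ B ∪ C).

P(A ∩ C) = P(A)·P(C|A) = 0.32 × 0.25 = 0.08
By inclusion–exclusion:
P(A ∪ B ∪ C) = 0.32 + 0.56 + 0.36 − 0.14 − 0.08 − 0.16 + 0.02 = 0.88

0.88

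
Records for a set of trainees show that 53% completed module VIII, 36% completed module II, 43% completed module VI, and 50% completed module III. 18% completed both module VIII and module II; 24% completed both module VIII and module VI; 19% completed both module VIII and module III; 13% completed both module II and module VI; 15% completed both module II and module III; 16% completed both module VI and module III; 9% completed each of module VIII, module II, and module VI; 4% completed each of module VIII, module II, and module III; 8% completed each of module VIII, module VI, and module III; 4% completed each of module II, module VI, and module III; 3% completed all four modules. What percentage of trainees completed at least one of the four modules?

P(at least one) = 53 + 36 + 43 + 50 − 18 − 24 − 19 − 13 − 15 − 16 + 9 + 4 + 8 + 4 − 3 = 99%

99%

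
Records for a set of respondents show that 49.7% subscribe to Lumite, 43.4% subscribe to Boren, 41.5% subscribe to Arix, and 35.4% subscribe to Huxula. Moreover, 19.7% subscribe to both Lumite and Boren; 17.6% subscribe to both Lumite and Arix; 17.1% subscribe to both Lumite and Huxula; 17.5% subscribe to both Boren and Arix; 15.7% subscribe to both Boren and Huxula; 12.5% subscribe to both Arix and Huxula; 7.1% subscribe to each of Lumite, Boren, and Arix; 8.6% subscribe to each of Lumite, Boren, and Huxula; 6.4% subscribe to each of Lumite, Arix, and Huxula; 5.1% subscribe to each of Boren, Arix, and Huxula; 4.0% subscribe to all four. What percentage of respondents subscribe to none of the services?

6.9%

By inclusion–exclusion:
P(≥1) = 49.7 + 43.4 + 41.5 + 35.4 − 19.7 − 17.6 − 17.1 − 17.5 − 15.7 − 12.5 + 7.1 + 8.6 + 6.4 + 5.1 − 4.0 = 93.1%
P(none) = 100% − 93.1% = 6.9%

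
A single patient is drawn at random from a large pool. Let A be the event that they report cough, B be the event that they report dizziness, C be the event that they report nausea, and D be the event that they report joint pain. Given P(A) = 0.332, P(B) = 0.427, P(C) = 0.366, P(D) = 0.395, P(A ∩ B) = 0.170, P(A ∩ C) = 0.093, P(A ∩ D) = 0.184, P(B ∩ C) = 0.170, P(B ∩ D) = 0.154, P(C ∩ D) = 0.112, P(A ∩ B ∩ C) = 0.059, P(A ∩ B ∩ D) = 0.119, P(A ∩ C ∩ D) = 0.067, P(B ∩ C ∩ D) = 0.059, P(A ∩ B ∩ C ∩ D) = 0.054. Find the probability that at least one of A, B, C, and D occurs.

0.887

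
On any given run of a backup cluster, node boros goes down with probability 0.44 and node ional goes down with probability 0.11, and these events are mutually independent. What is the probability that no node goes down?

P(none) = (1 − 0.44) × (1 − 0.11) = 0.56 × 0.89 = 0.4984

0.4984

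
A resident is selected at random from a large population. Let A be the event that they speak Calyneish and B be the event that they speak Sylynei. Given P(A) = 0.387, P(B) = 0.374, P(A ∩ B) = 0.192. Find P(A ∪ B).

0.569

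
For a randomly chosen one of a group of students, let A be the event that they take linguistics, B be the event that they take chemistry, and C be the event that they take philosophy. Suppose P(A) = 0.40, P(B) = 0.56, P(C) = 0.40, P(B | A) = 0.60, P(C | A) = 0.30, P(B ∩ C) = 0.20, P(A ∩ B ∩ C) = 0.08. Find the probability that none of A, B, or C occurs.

0.12

P(A ∩ B) = P(A)·P(B|A) = 0.40 × 0.60 = 0.24
P(A ∩ C) = P(A)·P(C|A) = 0.40 × 0.30 = 0.12
P(A ∪ B ∪ C) = 0.40 + 0.56 + 0.40 − 0.24 − 0.12 − 0.20 + 0.08 = 0.88
P(none) = 1 − 0.88 = 0.12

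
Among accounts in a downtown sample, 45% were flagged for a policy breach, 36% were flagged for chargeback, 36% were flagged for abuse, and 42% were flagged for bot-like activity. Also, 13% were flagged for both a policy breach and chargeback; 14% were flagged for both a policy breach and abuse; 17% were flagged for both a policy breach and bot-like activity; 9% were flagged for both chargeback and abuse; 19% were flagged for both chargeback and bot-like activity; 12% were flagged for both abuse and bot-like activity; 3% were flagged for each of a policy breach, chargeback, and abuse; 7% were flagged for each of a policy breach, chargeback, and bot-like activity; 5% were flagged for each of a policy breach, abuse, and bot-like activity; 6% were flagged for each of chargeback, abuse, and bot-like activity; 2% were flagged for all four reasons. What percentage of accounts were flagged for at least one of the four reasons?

94%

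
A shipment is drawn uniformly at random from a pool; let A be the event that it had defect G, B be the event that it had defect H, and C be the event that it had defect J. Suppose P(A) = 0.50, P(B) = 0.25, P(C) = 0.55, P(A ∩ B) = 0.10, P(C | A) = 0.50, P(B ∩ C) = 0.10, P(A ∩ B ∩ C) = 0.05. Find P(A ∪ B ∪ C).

0.90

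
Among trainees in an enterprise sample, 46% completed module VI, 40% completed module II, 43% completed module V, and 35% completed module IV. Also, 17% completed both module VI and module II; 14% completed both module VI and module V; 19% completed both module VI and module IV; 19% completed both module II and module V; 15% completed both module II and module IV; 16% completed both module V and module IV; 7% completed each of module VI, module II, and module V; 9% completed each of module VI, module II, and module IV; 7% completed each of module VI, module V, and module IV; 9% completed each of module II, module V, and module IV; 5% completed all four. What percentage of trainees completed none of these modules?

9%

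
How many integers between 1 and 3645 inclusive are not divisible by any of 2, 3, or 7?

⌊3645/2⌋ + ⌊3645/3⌋ + ⌊3645/7⌋ − ⌊3645/6⌋ − ⌊3645/14⌋ − ⌊3645/21⌋ + ⌊3645/42⌋ = 1822 + 1215 + 520 − 607 − 260 − 173 + 86 = 2603
3645 − 2603 = 1042

1042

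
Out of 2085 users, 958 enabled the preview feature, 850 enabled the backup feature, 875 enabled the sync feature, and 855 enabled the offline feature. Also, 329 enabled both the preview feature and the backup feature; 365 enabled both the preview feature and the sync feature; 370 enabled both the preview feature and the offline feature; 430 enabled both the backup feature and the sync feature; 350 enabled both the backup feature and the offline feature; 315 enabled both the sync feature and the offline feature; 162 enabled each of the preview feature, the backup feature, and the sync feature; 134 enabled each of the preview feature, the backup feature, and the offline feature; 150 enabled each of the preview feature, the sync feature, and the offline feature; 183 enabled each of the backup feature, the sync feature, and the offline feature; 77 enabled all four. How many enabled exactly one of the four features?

|exactly one| = 958 + 850 + 875 + 855 − 2·329 − 2·365 − 2·370 − 2·430 − 2·350 − 2·315 + 3·162 + 3·134 + 3·150 + 3·183 − 4·77 = 799

799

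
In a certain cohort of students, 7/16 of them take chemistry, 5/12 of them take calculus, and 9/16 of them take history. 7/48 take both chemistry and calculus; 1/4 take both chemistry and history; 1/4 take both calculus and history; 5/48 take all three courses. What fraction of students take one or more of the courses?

By inclusion-exclusion,
P(≥1) = 7/16 + 5/12 + 9/16 − 7/48 − 1/4 − 1/4 + 5/48 = 7/8

7/8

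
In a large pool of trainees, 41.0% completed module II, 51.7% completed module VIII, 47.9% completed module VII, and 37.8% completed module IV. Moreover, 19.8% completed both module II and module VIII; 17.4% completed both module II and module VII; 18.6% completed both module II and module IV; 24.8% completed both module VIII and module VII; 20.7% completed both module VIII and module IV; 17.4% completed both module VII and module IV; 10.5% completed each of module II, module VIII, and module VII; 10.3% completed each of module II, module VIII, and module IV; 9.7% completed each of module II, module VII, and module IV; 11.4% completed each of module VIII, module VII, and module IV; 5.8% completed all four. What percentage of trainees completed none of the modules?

Using inclusion–exclusion:
P(at least one) = 41.0 + 51.7 + 47.9 + 37.8 − 19.8 − 17.4 − 18.6 − 24.8 − 20.7 − 17.4 + 10.5 + 10.3 + 9.7 + 11.4 − 5.8 = 95.8%
P(none) = 100% − 95.8% = 4.2%

4.2%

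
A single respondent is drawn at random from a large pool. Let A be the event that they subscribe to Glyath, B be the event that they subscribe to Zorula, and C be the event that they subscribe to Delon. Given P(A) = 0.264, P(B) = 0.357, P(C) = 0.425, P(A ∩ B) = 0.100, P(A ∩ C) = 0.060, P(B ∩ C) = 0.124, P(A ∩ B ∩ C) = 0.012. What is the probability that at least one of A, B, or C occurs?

0.774

P(A ∪ B ∪ C) = 0.264 + 0.357 + 0.425 − 0.100 − 0.060 − 0.124 + 0.012 = 0.774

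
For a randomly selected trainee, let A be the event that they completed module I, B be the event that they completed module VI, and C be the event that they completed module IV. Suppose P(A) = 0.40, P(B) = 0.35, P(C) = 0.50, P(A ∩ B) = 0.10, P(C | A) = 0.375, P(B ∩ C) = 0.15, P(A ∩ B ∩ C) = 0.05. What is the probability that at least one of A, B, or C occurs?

0.90

P(A ∩ C) = P(A)·P(C|A) = 0.40 × 0.375 = 0.15
Inclusion–exclusion gives
P(A ∪ B ∪ C) = 0.40 + 0.35 + 0.50 − 0.10 − 0.15 − 0.15 + 0.05 = 0.90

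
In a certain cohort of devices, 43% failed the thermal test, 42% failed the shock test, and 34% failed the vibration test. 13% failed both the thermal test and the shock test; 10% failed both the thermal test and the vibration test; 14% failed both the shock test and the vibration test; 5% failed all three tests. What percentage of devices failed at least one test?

87%

By inclusion–exclusion:
P(≥1) = 43 + 42 + 34 − 13 − 10 − 14 + 5 = 87%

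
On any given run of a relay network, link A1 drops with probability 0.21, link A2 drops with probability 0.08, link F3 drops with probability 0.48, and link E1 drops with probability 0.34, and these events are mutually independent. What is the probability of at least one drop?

Since the events are independent, P(none) is the product of the individual non-occurrence probabilities.
P(none) = (1 − 0.21) × (1 − 0.08) × (1 − 0.48) × (1 − 0.34) = 0.79 × 0.92 × 0.52 × 0.66 = 0.24943776
P(at least one) = 1 − 0.24943776 = 0.75056224

0.75056224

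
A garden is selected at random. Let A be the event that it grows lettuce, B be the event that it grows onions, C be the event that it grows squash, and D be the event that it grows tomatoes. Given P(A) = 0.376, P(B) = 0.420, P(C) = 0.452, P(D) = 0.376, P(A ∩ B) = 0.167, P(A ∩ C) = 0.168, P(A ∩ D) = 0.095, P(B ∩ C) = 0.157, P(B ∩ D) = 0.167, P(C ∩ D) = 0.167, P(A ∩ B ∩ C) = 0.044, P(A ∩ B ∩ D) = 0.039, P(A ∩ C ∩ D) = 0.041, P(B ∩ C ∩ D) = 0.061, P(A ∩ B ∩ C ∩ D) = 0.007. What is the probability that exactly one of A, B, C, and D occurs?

Using the inclusion–exclusion count for exactly one event:
P(exactly one) = 0.376 + 0.420 + 0.452 + 0.376 − 2·0.167 − 2·0.168 − 2·0.095 − 2·0.157 − 2·0.167 − 2·0.167 + 3·0.044 + 3·0.039 + 3·0.041 + 3·0.061 − 4·0.007 = 0.309

0.309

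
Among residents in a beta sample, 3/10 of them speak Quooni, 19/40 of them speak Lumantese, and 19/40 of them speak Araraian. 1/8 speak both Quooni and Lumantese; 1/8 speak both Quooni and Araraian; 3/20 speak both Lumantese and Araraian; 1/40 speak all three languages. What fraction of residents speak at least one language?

7/8

Inclusion–exclusion gives
P(at least one) = 3/10 + 19/40 + 19/40 − 1/8 − 1/8 − 3/20 + 1/40 = 7/8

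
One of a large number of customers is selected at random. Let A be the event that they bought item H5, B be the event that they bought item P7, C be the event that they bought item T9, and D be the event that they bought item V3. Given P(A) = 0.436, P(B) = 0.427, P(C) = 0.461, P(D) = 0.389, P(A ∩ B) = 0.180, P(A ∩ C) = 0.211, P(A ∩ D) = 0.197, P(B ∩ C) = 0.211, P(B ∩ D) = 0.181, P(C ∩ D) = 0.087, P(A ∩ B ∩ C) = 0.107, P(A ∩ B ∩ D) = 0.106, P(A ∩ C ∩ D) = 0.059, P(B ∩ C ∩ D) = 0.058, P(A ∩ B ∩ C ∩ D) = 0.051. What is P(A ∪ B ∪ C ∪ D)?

Using inclusion–exclusion:
P(A ∪ B ∪ C ∪ D) = 0.436 + 0.427 + 0.461 + 0.389 − 0.180 − 0.211 − 0.197 − 0.211 − 0.181 − 0.087 + 0.107 + 0.106 + 0.059 + 0.058 − 0.051 = 0.925

0.925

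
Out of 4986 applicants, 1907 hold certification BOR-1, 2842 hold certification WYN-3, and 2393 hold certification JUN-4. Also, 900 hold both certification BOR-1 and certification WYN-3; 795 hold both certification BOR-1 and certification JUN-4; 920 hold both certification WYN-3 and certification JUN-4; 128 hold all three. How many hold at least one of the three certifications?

Using inclusion–exclusion:
N(≥1) = 1907 + 2842 + 2393 − 900 − 795 − 920 + 128 = 4655

4655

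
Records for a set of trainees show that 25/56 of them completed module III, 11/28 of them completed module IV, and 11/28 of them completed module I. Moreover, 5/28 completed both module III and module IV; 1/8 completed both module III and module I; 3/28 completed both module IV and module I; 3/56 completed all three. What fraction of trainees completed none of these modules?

1/8

P(≥1) = 25/56 + 11/28 + 11/28 − 5/28 − 1/8 − 3/28 + 3/56 = 7/8
P(none) = 1 − 7/8 = 1/8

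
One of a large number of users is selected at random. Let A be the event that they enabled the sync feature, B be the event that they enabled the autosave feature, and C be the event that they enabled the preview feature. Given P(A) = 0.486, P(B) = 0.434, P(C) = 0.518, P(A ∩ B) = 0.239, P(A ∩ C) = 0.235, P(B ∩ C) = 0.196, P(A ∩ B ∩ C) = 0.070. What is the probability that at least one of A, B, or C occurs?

0.838

Inclusion–exclusion gives
P(A ∪ B ∪ C) = 0.486 + 0.434 + 0.518 − 0.239 − 0.235 − 0.196 + 0.070 = 0.838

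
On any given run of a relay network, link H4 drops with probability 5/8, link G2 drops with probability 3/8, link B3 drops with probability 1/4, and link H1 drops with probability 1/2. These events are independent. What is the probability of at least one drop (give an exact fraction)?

467/512

P(none) = (1 − 5/8) × (1 − 3/8) × (1 − 1/4) × (1 − 1/2) = 3/8 × 5/8 × 3/4 × 1/2 = 45/512
P(at least one) = 1 − 45/512 = 467/512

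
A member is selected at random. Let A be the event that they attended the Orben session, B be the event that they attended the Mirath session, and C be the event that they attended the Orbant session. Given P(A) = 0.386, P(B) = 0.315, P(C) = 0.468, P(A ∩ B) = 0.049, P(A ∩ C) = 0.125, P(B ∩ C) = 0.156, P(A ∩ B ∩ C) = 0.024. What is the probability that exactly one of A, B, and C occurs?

P(exactly one) = 0.386 + 0.315 + 0.468 − 2·0.049 − 2·0.125 − 2·0.156 + 3·0.024 = 0.581

0.581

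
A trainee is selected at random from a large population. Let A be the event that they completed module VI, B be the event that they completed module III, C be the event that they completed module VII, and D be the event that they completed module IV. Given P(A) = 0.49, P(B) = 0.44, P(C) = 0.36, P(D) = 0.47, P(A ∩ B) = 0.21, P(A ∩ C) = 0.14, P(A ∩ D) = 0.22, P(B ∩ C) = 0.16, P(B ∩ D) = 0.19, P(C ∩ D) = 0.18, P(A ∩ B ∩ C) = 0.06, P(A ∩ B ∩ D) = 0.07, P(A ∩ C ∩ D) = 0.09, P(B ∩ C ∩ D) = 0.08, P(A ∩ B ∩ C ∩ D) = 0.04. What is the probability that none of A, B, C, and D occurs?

Using inclusion–exclusion:
P(A ∪ B ∪ C ∪ D) = 0.49 + 0.44 + 0.36 + 0.47 − 0.21 − 0.14 − 0.22 − 0.16 − 0.19 − 0.18 + 0.06 + 0.07 + 0.09 + 0.08 − 0.04 = 0.92
P(none) = 1 − 0.92 = 0.08

0.08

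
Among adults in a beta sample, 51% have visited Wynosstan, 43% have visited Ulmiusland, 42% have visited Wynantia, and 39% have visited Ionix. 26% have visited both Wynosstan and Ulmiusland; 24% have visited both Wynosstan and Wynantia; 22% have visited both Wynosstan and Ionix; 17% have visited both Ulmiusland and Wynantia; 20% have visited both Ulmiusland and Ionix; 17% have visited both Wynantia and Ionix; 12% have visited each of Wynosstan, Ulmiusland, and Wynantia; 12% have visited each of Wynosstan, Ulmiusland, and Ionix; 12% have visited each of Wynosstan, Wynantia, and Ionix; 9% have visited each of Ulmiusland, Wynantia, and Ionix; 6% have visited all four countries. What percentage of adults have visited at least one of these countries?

P(union) = 51 + 43 + 42 + 39 − 26 − 24 − 22 − 17 − 20 − 17 + 12 + 12 + 12 + 9 − 6 = 88%

88%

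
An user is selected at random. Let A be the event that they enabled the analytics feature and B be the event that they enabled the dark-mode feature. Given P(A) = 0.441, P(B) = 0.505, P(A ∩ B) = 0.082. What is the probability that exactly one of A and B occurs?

0.782

P(exactly one) = 0.441 + 0.505 − 2·0.082 = 0.782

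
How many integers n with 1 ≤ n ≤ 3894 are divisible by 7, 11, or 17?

Inclusion–exclusion gives
floor(3894/7) + floor(3894/11) + floor(3894/17) − floor(3894/77) − floor(3894/119) − floor(3894/187) + floor(3894/1309) = 556 + 354 + 229 − 50 − 32 − 20 + 2 = 1039

1039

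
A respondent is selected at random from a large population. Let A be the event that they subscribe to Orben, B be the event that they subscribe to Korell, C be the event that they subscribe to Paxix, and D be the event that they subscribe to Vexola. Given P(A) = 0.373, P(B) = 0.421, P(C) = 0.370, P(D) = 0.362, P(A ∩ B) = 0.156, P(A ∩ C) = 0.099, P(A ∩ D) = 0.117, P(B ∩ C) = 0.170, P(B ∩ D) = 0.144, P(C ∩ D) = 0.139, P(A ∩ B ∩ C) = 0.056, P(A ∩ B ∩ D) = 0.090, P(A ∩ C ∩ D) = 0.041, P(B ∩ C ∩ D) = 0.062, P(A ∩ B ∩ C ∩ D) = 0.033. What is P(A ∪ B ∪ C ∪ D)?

0.917

P(A ∪ B ∪ C ∪ D) = 0.373 + 0.421 + 0.370 + 0.362 − 0.156 − 0.099 − 0.117 − 0.170 − 0.144 − 0.139 + 0.056 + 0.090 + 0.041 + 0.062 − 0.033 = 0.917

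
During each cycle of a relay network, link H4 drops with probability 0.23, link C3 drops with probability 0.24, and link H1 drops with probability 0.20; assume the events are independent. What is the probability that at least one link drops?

P(none) = (1 − 0.23) × (1 − 0.24) × (1 − 0.20) = 0.77 × 0.76 × 0.80 = 0.46816
P(at least one) = 1 − 0.46816 = 0.53184

0.53184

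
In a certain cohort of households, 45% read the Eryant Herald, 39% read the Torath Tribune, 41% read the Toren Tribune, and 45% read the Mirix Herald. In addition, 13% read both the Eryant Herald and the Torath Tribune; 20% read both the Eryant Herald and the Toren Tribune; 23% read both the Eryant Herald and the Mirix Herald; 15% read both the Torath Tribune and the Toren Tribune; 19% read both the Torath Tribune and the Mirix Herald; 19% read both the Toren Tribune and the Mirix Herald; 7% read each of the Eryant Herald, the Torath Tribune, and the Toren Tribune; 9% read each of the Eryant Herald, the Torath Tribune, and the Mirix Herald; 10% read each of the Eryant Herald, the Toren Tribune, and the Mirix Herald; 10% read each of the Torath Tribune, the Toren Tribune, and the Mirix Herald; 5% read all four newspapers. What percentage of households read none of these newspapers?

P(union) = 45 + 39 + 41 + 45 − 13 − 20 − 23 − 15 − 19 − 19 + 7 + 9 + 10 + 10 − 5 = 92%
P(none) = 100% − 92% = 8%

8%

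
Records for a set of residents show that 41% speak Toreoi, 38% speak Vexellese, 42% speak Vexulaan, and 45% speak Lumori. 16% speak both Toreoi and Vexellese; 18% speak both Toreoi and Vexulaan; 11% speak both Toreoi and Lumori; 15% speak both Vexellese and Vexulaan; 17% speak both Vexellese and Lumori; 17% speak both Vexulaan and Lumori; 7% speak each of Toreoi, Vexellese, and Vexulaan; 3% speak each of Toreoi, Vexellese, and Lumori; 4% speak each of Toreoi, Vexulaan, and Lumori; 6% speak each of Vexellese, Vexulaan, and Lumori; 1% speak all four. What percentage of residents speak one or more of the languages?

By inclusion-exclusion,
P(≥1) = 41 + 38 + 42 + 45 − 16 − 18 − 11 − 15 − 17 − 17 + 7 + 3 + 4 + 6 − 1 = 91%

91%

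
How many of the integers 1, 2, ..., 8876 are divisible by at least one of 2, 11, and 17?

5078

Using inclusion–exclusion:
⌊8876/2⌋ + ⌊8876/11⌋ + ⌊8876/17⌋ − ⌊8876/22⌋ − ⌊8876/34⌋ − ⌊8876/187⌋ + ⌊8876/374⌋ = 4438 + 806 + 522 − 403 − 261 − 47 + 23 = 5078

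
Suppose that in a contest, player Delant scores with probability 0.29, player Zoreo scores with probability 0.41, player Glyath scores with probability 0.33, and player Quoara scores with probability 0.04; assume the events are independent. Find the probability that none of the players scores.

0.26943648

P(none) = (1 − 0.29) × (1 − 0.41) × (1 − 0.33) × (1 − 0.04) = 0.71 × 0.59 × 0.67 × 0.96 = 0.26943648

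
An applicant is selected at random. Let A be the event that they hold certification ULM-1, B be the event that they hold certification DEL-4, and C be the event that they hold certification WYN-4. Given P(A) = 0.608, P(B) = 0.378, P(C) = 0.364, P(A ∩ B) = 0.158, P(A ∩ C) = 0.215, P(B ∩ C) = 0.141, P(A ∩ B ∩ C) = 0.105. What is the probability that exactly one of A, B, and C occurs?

0.637

By inclusion–exclusion (exactly-one form):
P(exactly one) = 0.608 + 0.378 + 0.364 − 2·0.158 − 2·0.215 − 2·0.141 + 3·0.105 = 0.637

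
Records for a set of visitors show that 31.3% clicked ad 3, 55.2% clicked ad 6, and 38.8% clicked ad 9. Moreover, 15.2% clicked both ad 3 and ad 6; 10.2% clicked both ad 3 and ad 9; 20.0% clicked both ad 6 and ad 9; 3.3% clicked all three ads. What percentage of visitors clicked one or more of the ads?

By inclusion-exclusion,
P(≥1) = 31.3 + 55.2 + 38.8 − 15.2 − 10.2 − 20.0 + 3.3 = 83.2%

83.2%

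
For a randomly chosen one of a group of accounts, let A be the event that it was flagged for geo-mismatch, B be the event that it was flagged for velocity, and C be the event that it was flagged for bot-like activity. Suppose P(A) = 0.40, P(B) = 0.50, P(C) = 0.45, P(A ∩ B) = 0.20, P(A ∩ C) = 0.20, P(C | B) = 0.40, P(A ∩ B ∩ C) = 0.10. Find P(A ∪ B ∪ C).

0.85

P(B ∩ C) = P(B)·P(C|B) = 0.50 × 0.40 = 0.20
By inclusion-exclusion,
P(A ∪ B ∪ C) = 0.40 + 0.50 + 0.45 − 0.20 − 0.20 − 0.20 + 0.10 = 0.85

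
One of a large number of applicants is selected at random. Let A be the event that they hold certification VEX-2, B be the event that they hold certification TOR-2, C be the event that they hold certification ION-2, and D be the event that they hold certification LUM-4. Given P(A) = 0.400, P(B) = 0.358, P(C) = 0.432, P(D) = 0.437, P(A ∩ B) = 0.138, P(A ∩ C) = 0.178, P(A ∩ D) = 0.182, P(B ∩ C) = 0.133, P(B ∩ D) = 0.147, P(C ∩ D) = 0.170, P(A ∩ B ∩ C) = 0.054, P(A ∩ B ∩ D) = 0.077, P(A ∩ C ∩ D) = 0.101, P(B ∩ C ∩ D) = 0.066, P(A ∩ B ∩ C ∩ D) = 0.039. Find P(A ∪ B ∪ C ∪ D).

Inclusion–exclusion gives
P(A ∪ B ∪ C ∪ D) = 0.400 + 0.358 + 0.432 + 0.437 − 0.138 − 0.178 − 0.182 − 0.133 − 0.147 − 0.170 + 0.054 + 0.077 + 0.101 + 0.066 − 0.039 = 0.938

0.938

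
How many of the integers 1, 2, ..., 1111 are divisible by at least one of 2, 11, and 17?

636

By inclusion-exclusion,
floor(1111/2) + floor(1111/11) + floor(1111/17) − floor(1111/22) − floor(1111/34) − floor(1111/187) + floor(1111/374) = 555 + 101 + 65 − 50 − 32 − 5 + 2 = 636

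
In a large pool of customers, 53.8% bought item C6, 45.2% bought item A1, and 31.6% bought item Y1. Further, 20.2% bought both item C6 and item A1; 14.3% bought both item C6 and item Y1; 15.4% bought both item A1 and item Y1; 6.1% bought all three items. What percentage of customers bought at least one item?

P(at least one) = 53.8 + 45.2 + 31.6 − 20.2 − 14.3 − 15.4 + 6.1 = 86.8%

86.8%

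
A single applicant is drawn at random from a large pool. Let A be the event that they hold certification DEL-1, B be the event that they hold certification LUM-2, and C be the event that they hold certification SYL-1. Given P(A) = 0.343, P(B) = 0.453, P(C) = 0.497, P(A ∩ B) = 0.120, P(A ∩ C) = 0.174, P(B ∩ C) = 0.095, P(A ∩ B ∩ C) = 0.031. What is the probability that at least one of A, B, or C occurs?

By inclusion–exclusion:
P(A ∪ B ∪ C) = 0.343 + 0.453 + 0.497 − 0.120 − 0.174 − 0.095 + 0.031 = 0.935

0.935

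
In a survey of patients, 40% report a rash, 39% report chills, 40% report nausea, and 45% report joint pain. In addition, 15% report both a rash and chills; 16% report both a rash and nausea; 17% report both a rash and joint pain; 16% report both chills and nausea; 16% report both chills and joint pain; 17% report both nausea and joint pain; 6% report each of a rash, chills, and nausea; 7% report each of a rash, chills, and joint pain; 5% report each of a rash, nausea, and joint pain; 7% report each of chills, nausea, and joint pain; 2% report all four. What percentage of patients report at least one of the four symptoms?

90%

P(at least one) = 40 + 39 + 40 + 45 − 15 − 16 − 17 − 16 − 16 − 17 + 6 + 7 + 5 + 7 − 2 = 90%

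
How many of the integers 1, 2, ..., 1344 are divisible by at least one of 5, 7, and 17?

477

Apply inclusion-exclusion:
⌊1344/5⌋ + ⌊1344/7⌋ + ⌊1344/17⌋ − ⌊1344/35⌋ − ⌊1344/85⌋ − ⌊1344/119⌋ + ⌊1344/595⌋ = 268 + 192 + 79 − 38 − 15 − 11 + 2 = 477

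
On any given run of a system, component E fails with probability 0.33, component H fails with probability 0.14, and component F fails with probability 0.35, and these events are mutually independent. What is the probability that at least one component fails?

0.62547

P(none) = (1 − 0.33) × (1 − 0.14) × (1 − 0.35) = 0.67 × 0.86 × 0.65 = 0.37453
P(at least one) = 1 − 0.37453 = 0.62547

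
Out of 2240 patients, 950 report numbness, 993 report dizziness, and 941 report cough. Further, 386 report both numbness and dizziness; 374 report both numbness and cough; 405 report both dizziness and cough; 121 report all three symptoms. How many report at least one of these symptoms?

1840

|at least one| = 950 + 993 + 941 − 386 − 374 − 405 + 121 = 1840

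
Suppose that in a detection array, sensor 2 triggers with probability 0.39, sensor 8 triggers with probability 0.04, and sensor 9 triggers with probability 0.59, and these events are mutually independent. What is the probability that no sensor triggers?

P(none) = (1 − 0.39) × (1 − 0.04) × (1 − 0.59) = 0.61 × 0.96 × 0.41 = 0.240096

0.240096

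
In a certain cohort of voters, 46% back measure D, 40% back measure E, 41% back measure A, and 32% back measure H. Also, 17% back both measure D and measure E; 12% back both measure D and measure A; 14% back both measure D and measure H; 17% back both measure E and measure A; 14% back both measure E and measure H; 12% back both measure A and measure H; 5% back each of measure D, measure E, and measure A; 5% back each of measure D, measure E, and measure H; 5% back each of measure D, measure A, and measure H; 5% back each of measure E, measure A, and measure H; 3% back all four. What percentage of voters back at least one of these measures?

90%

By inclusion-exclusion,
P(union) = 46 + 40 + 41 + 32 − 17 − 12 − 14 − 17 − 14 − 12 + 5 + 5 + 5 + 5 − 3 = 90%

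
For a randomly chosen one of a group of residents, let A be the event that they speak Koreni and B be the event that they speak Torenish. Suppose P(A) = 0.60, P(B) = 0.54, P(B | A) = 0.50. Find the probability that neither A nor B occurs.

P(A ∩ B) = P(A)·P(B|A) = 0.60 × 0.50 = 0.30
P(A ∪ B) = 0.60 + 0.54 − 0.30 = 0.84
P(none) = 1 − 0.84 = 0.16

0.16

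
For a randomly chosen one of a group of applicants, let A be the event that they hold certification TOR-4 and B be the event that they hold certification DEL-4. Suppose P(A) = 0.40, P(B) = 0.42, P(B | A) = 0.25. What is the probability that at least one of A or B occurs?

P(A ∩ B) = P(A)·P(B|A) = 0.40 × 0.25 = 0.10
P(A ∪ B) = 0.40 + 0.42 − 0.10 = 0.72

0.72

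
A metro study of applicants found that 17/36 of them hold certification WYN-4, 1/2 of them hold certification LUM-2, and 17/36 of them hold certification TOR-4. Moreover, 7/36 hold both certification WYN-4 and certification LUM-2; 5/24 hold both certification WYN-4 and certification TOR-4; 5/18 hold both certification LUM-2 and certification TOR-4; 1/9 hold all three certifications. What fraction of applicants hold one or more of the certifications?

Using inclusion–exclusion:
P(at least one) = 17/36 + 1/2 + 17/36 − 7/36 − 5/24 − 5/18 + 1/9 = 7/8

7/8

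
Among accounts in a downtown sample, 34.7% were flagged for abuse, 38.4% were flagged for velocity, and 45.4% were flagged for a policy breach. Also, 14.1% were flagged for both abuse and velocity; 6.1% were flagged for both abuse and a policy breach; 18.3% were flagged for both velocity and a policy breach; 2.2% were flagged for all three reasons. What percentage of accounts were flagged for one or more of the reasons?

P(≥1) = 34.7 + 38.4 + 45.4 − 14.1 − 6.1 − 18.3 + 2.2 = 82.2%

82.2%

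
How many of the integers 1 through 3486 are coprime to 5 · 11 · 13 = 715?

Apply inclusion-exclusion:
697 + 316 + 268 − 63 − 53 − 24 + 4 = 1145
3486 − 1145 = 2341

2341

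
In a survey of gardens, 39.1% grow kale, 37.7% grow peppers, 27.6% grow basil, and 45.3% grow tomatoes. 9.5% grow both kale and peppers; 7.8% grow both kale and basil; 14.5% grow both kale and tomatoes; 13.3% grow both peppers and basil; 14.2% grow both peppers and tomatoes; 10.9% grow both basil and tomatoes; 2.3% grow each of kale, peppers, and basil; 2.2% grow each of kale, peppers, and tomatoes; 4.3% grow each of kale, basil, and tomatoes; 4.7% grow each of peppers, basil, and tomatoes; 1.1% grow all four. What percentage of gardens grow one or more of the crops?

91.9%

By inclusion–exclusion:
P(union) = 39.1 + 37.7 + 27.6 + 45.3 − 9.5 − 7.8 − 14.5 − 13.3 − 14.2 − 10.9 + 2.3 + 2.2 + 4.3 + 4.7 − 1.1 = 91.9%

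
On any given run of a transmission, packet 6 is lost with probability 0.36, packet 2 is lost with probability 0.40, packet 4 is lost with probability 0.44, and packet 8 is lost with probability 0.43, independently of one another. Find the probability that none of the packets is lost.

Independence gives P(none) = ∏(1 − pᵢ).
P(none) = (1 − 0.36) × (1 − 0.40) × (1 − 0.44) × (1 − 0.43) = 0.64 × 0.60 × 0.56 × 0.57 = 0.1225728

0.1225728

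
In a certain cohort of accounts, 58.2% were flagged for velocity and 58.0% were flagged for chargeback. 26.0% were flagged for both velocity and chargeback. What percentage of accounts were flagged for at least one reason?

90.2%

P(≥1) = 58.2 + 58.0 − 26.0 = 90.2%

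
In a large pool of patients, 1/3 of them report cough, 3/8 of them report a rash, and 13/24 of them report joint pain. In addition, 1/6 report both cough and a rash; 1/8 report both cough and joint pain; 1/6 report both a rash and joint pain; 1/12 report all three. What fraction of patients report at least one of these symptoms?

P(at least one) = 1/3 + 3/8 + 13/24 − 1/6 − 1/8 − 1/6 + 1/12 = 7/8

7/8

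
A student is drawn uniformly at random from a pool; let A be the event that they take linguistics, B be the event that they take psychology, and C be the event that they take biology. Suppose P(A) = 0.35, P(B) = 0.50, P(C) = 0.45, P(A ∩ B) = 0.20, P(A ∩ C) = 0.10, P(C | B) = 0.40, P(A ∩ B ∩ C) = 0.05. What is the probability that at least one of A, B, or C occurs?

0.85

P(B ∩ C) = P(B)·P(C|B) = 0.50 × 0.40 = 0.20
By inclusion–exclusion:
P(A ∪ B ∪ C) = 0.35 + 0.50 + 0.45 − 0.20 − 0.10 − 0.20 + 0.05 = 0.85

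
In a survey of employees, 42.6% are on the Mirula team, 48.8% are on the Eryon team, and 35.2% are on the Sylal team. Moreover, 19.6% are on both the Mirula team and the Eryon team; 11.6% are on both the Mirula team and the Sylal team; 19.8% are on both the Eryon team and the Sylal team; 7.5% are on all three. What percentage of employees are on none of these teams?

16.9%

By inclusion–exclusion:
P(at least one) = 42.6 + 48.8 + 35.2 − 19.6 − 11.6 − 19.8 + 7.5 = 83.1%
P(none) = 100% − 83.1% = 16.9%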